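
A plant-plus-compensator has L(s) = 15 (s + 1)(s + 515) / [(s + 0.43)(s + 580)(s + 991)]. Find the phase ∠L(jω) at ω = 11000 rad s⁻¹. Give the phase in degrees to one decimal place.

∠(j11000 + 1) = arctan(11000/1) = 89.99°
∠(j11000 + 515) = arctan(11000/515) = 87.32°
∠(j11000 + 0.43) = arctan(11000/0.43) = 90.00°
∠(j11000 + 580) = arctan(11000/580) = 86.98°
∠(j11000 + 991) = arctan(11000/991) = 84.85°
∠L(j11000) = 89.99° + 87.32° − (90.00° + 86.98° + 84.85°) = -84.52°

-84.5 deg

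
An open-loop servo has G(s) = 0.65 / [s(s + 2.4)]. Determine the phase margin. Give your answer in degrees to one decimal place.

Gain crossover: |G(jω)| = 1 at ω ≈ 0.269 rad/s.
∠G(j0.269) = −90° − arctan(0.269/2.4) ≈ -96.40°
PM = 180° + (-96.40°) = 83.60°

83.6°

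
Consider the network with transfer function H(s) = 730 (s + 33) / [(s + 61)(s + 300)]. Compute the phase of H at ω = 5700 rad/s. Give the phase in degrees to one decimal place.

∠(j5700 + 33) = arctan(5700/33) = 89.67°
∠(j5700 + 61) = arctan(5700/61) = 89.39°
∠(j5700 + 300) = arctan(5700/300) = 86.99°
∠H(j5700) = 89.67° − (89.39° + 86.99°) = -86.71°

-86.7 deg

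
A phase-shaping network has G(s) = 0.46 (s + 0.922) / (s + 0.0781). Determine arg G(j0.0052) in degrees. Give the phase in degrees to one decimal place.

∠(j0.0052 + 0.922) = arctan(0.0052/0.922) = 0.32°
∠(j0.0052 + 0.0781) = arctan(0.0052/0.0781) = 3.81°
∠G(j0.0052) = 0.32° − 3.81° = -3.49°

-3.5 deg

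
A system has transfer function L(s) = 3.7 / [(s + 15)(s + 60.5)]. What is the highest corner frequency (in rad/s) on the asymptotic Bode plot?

60.5 rad/s

Break frequencies occur at each pole and zero magnitude: 15 rad/s, 60.5 rad/s.
The highest is 60.5 rad/s.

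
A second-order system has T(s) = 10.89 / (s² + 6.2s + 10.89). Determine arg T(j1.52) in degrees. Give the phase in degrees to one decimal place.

-47.7°

∠[(j1.52)² + 6.2(j1.52) + 10.89] = ∠[8.5796 + j9.424] = 47.69°
∠T(j1.52) = −47.69° = -47.69°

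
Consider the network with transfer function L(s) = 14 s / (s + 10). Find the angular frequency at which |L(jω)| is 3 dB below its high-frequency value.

10 rad s⁻¹

For a single-pole high-pass, the −3 dB point is at the pole: ω = 10 rad s⁻¹.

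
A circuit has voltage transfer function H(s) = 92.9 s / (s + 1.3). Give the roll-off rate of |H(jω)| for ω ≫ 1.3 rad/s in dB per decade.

0 dB/decade

With 1 zero and 1 pole, the high-frequency asymptotic slope is 20 × (1 − 1) = 0 dB/decade.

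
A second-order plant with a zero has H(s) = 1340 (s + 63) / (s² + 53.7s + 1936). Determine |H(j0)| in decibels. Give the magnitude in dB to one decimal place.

H(0) = 1340 × 63 / 1936 = 43.605
20 log₁₀(43.605) = 32.79 dB

32.8 dB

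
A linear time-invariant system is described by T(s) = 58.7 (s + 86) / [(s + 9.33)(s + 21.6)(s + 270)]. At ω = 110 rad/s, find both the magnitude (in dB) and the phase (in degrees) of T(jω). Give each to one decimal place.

|T| = -52.9 dB, ∠T = -134.2°

|j110 + 86| = √(110² + 86²) = 139.6
|j110 + 9.33| = √(110² + 9.33²) = 110.4
|j110 + 21.6| = √(110² + 21.6²) = 112.1
|j110 + 270| = √(110² + 270²) = 291.5
|T(j110)| = 58.7 × 139.6 / (110.4 × 112.1 × 291.5) = 0.0022717
20 log₁₀(0.0022717) = -52.87 dB
∠(j110 + 86) = arctan(110/86) = 51.98°
∠(j110 + 9.33) = arctan(110/9.33) = 85.15°
∠(j110 + 21.6) = arctan(110/21.6) = 78.89°
∠(j110 + 270) = arctan(110/270) = 22.17°
∠T(j110) = 51.98° − (85.15° + 78.89° + 22.17°) = -134.23°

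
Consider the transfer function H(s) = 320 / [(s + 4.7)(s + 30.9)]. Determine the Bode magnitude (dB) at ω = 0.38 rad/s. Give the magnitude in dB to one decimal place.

6.8 dB

|j0.38 + 4.7| = √(0.38² + 4.7²) = 4.715
|j0.38 + 30.9| = √(0.38² + 30.9²) = 30.9
|H(j0.38)| = 320 / (4.715 × 30.9) = 2.1961
20 log₁₀(2.1961) = 6.83 dB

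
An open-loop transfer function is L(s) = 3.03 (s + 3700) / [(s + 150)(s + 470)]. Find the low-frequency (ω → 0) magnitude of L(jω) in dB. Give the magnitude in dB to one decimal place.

L(0) = 3.03 × 3700 / (150 × 470) = 0.15902
20 log₁₀(0.15902) = -15.97 dB

-16.0 dB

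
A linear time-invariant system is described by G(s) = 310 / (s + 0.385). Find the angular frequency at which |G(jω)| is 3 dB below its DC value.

0.385 rad/s

For a single-pole low-pass, the −3 dB point is at the pole: ω = 0.385 rad/s.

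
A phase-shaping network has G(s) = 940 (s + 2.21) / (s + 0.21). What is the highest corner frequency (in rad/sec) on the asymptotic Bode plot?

2.21 rad/sec

Break frequencies occur at each pole and zero magnitude: 0.21 rad/sec, 2.21 rad/sec.
The highest is 2.21 rad/sec.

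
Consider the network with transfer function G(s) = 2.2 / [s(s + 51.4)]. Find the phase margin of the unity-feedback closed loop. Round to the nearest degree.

Gain crossover: |G(jω)| = 1 at ω ≈ 0.0428 rad/s.
∠G(j0.0428) = −90° − arctan(0.0428/51.4) ≈ -90.05°
PM = 180° + (-90.05°) = 89.95°

90°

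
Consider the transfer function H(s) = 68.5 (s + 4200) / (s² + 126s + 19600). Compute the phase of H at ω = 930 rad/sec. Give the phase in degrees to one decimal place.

-159.6°

∠(j930 + 4200) = arctan(930/4200) = 12.49°
∠[(j930)² + 126(j930) + 19600] = ∠[-8.453e+05 + j1.1718e+05] = 172.11°
∠H(j930) = 12.49° − 172.11° = -159.62°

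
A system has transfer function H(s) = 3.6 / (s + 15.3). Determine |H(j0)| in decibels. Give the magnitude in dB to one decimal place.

H(0) = 3.6 / 15.3 = 0.23529
20 log₁₀(0.23529) = -12.57 dB

-12.6 dB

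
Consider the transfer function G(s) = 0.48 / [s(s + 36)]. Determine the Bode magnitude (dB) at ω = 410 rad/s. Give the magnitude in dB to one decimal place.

-110.9 dB

|j410 + 36| = √(410² + 36²) = 411.6
|j410| = 410
|G(j410)| = 0.48 / (411.6 × 410) = 2.8445e-06
20 log₁₀(2.8445e-06) = -110.92 dB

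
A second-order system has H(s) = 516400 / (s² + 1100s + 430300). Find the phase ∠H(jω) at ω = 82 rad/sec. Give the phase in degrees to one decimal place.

∠[(j82)² + 1100(j82) + 430300] = ∠[4.2358e+05 + j90200] = 12.02°
∠H(j82) = −12.02° = -12.02°

-12.0°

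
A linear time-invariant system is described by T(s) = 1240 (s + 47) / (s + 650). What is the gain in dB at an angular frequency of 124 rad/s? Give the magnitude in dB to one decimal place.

47.9 dB

|j124 + 47| = √(124² + 47²) = 132.6
|j124 + 650| = √(124² + 650²) = 661.7
|T(j124)| = 1240 × 132.6 / 661.7 = 248.49
20 log₁₀(248.49) = 47.91 dB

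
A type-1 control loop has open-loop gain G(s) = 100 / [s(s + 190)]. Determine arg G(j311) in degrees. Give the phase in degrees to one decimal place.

-148.6°

∠(j311 + 190) = arctan(311/190) = 58.58°
∠(j311) = 90.00°
∠G(j311) = − (58.58° + 90.00°) = -148.58°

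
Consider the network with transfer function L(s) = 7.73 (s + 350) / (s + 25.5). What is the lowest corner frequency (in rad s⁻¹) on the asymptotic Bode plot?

25.5 rad s⁻¹

Break frequencies occur at each pole and zero magnitude: 25.5 rad s⁻¹, 350 rad s⁻¹.
The lowest is 25.5 rad s⁻¹.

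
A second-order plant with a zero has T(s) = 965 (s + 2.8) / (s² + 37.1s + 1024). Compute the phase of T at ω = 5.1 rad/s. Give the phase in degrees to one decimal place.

∠(j5.1 + 2.8) = arctan(5.1/2.8) = 61.23°
∠[(j5.1)² + 37.1(j5.1) + 1024] = ∠[997.99 + j189.21] = 10.74°
∠T(j5.1) = 61.23° − 10.74° = 50.50°

50.5°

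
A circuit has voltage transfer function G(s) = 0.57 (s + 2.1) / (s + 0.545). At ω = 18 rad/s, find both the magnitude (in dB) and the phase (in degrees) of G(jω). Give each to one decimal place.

|G| = -4.8 dB, ∠G = -4.9°

|j18 + 2.1| = √(18² + 2.1²) = 18.12
|j18 + 0.545| = √(18² + 0.545²) = 18.01
|G(j18)| = 0.57 × 18.12 / 18.01 = 0.5736
20 log₁₀(0.5736) = -4.83 dB
∠(j18 + 2.1) = arctan(18/2.1) = 83.35°
∠(j18 + 0.545) = arctan(18/0.545) = 88.27°
∠G(j18) = 83.35° − 88.27° = -4.92°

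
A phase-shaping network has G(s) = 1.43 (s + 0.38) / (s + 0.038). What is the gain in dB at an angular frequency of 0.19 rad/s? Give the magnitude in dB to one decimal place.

|j0.19 + 0.38| = √(0.19² + 0.38²) = 0.4249
|j0.19 + 0.038| = √(0.19² + 0.038²) = 0.1938
|G(j0.19)| = 1.43 × 0.4249 / 0.1938 = 3.1355
20 log₁₀(3.1355) = 9.93 dB

9.9 dB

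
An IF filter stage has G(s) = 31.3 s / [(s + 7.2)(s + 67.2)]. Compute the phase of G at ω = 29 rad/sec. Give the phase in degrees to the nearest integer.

-9 deg

∠(j29) = 90.00°
∠(j29 + 7.2) = arctan(29/7.2) = 76.06°
∠(j29 + 67.2) = arctan(29/67.2) = 23.34°
∠G(j29) = 90.00° − (76.06° + 23.34°) = -9.40°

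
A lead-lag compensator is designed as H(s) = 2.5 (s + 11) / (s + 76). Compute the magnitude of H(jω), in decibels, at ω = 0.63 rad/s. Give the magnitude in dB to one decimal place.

|j0.63 + 11| = √(0.63² + 11²) = 11.02
|j0.63 + 76| = √(0.63² + 76²) = 76
|H(j0.63)| = 2.5 × 11.02 / 76 = 0.36242
20 log₁₀(0.36242) = -8.82 dB

-8.8 dB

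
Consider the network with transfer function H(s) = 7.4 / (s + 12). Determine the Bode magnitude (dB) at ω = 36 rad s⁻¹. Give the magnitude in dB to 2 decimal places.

|j36 + 12| = √(36² + 12²) = 37.95
|H(j36)| = 7.4 / 37.95 = 0.19501
20 log₁₀(0.19501) = -14.199 dB

-14.20 dB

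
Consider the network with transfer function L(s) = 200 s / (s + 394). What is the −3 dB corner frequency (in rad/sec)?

For a single-pole high-pass, the −3 dB point is at the pole: ω = 394 rad/sec.

394 rad/sec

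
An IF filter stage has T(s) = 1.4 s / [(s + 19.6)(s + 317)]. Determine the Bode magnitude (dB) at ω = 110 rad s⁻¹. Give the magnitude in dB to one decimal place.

-47.7 dB

|j110| = 110
|j110 + 19.6| = √(110² + 19.6²) = 111.7
|j110 + 317| = √(110² + 317²) = 335.5
|T(j110)| = 1.4 × 110 / (111.7 × 335.5) = 0.0041076
20 log₁₀(0.0041076) = -47.73 dB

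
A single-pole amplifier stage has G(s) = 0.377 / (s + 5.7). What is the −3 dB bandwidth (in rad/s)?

5.7 rad/s

For a single-pole low-pass, the −3 dB point is at the pole: ω = 5.7 rad/s.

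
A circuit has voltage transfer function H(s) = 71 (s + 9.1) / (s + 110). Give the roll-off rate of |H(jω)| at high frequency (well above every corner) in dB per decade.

With 1 zero and 1 pole, the high-frequency asymptotic slope is 20 × (1 − 1) = 0 dB/decade.

0 dB/decade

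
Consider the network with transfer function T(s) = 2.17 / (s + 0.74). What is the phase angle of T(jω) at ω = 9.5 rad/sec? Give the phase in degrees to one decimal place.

-85.5°

∠(j9.5 + 0.74) = arctan(9.5/0.74) = 85.55°
∠T(j9.5) = −85.55° = -85.55°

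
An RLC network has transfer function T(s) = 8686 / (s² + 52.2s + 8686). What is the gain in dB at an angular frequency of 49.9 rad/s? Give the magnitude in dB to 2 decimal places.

2.23 dB

|(j49.9)² + 52.2(j49.9) + 8686| = |6196 + j2604.8| = 6721
|T(j49.9)| = 8686 / 6721 = 1.2923
20 log₁₀(1.2923) = 2.227 dB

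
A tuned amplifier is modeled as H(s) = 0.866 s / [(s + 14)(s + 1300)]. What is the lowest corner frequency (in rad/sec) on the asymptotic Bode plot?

14 rad/sec

Break frequencies occur at each pole and zero magnitude: 14 rad/sec, 1300 rad/sec.
The lowest is 14 rad/sec.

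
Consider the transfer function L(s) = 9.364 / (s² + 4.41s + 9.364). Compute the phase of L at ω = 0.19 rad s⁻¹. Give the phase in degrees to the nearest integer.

∠[(j0.19)² + 4.41(j0.19) + 9.364] = ∠[9.3279 + j0.8379] = 5.13°
∠L(j0.19) = −5.13° = -5.13°

-5 deg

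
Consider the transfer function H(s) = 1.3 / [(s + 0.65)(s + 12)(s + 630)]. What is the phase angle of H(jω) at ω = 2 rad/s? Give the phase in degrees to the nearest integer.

-82°

∠(j2 + 0.65) = arctan(2/0.65) = 72.00°
∠(j2 + 12) = arctan(2/12) = 9.46°
∠(j2 + 630) = arctan(2/630) = 0.18°
∠H(j2) = − (72.00° + 9.46° + 0.18°) = -81.64°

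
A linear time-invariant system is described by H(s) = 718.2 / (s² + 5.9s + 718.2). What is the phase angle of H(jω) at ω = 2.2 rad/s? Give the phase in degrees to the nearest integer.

∠[(j2.2)² + 5.9(j2.2) + 718.2] = ∠[713.36 + j12.98] = 1.04°
∠H(j2.2) = −1.04° = -1.04°

-1 deg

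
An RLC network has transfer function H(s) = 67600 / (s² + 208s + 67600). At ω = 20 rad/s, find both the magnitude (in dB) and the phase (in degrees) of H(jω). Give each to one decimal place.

|H| = 0.0 dB, ∠H = -3.5°

|(j20)² + 208(j20) + 67600| = |67200 + j4160| = 6.733e+04
|H(j20)| = 67600 / 6.733e+04 = 1.004
20 log₁₀(1.004) = 0.03 dB
∠[(j20)² + 208(j20) + 67600] = ∠[67200 + j4160] = 3.54°
∠H(j20) = −3.54° = -3.54°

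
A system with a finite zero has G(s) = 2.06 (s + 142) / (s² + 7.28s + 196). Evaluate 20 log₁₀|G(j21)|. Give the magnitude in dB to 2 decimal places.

|j21 + 142| = √(21² + 142²) = 143.5
|(j21)² + 7.28(j21) + 196| = |-245 + j152.88| = 288.8
|G(j21)| = 2.06 × 143.5 / 288.8 = 1.0239
20 log₁₀(1.0239) = 0.206 dB

0.21 dB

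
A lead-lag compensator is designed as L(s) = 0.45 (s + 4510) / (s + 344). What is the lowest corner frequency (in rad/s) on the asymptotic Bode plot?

344 rad/s

Break frequencies occur at each pole and zero magnitude: 344 rad/s, 4510 rad/s.
The lowest is 344 rad/s.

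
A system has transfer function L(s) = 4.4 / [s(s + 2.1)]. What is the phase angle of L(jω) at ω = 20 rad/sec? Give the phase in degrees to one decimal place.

-174.0°

∠(j20 + 2.1) = arctan(20/2.1) = 84.01°
∠(j20) = 90.00°
∠L(j20) = − (84.01° + 90.00°) = -174.01°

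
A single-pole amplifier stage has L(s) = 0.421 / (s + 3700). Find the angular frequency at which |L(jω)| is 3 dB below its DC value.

3700 rad/sec

For a single-pole low-pass, the −3 dB point is at the pole: ω = 3700 rad/sec.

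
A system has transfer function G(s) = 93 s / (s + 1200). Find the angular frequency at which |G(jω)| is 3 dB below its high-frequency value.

1200 rad s⁻¹

For a single-pole high-pass, the −3 dB point is at the pole: ω = 1200 rad s⁻¹.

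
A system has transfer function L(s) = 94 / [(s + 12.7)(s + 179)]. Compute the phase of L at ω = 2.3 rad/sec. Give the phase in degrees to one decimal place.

∠(j2.3 + 12.7) = arctan(2.3/12.7) = 10.27°
∠(j2.3 + 179) = arctan(2.3/179) = 0.74°
∠L(j2.3) = − (10.27° + 0.74°) = -11.00°

-11.0°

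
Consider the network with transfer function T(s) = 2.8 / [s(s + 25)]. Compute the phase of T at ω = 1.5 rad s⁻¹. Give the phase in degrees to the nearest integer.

-93°

∠(j1.5 + 25) = arctan(1.5/25) = 3.43°
∠(j1.5) = 90.00°
∠T(j1.5) = − (3.43° + 90.00°) = -93.43°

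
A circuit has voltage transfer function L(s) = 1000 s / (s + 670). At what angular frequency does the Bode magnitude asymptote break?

670 rad/s

The single real pole at s = −670 gives a corner at ω = 670 rad/s.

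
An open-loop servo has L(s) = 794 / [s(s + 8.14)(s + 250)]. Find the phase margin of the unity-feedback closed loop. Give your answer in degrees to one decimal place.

87.2°

Gain crossover: |L(jω)| = 1 at ω ≈ 0.39 rad/sec.
∠L(j0.39) = −90° − arctan(0.39/8.14) − arctan(0.39/250) ≈ -92.83°
PM = 180° + (-92.83°) = 87.17°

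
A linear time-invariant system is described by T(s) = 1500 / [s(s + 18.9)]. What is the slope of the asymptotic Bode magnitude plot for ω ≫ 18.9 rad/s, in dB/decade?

With 0 zeros and 2 poles, the high-frequency asymptotic slope is 20 × (0 − 2) = -40 dB/decade.

-40 dB/decade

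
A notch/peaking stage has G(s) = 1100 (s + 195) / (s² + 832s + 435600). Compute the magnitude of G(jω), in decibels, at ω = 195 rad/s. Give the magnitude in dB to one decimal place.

|j195 + 195| = √(195² + 195²) = 275.8
|(j195)² + 832(j195) + 435600| = |3.9758e+05 + j1.6224e+05| = 4.294e+05
|G(j195)| = 1100 × 275.8 / 4.294e+05 = 0.70644
20 log₁₀(0.70644) = -3.02 dB

-3.0 dB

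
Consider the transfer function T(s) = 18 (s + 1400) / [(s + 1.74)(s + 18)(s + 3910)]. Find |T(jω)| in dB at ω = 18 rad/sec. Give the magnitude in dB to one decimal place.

|j18 + 1400| = √(18² + 1400²) = 1400
|j18 + 1.74| = √(18² + 1.74²) = 18.08
|j18 + 18| = √(18² + 18²) = 25.46
|j18 + 3910| = √(18² + 3910²) = 3910
|T(j18)| = 18 × 1400 / (18.08 × 25.46 × 3910) = 0.014002
20 log₁₀(0.014002) = -37.08 dB

-37.1 dB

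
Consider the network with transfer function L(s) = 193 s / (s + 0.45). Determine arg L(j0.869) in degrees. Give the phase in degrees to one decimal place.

∠(j0.869) = 90.00°
∠(j0.869 + 0.45) = arctan(0.869/0.45) = 62.62°
∠L(j0.869) = 90.00° − 62.62° = 27.38°

27.4°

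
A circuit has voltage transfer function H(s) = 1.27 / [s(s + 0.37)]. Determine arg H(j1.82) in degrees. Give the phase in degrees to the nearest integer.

-169°

∠(j1.82 + 0.37) = arctan(1.82/0.37) = 78.51°
∠(j1.82) = 90.00°
∠H(j1.82) = − (78.51° + 90.00°) = -168.51°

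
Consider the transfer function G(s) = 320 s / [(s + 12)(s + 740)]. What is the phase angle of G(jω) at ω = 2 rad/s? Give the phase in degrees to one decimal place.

80.4°

∠(j2) = 90.00°
∠(j2 + 12) = arctan(2/12) = 9.46°
∠(j2 + 740) = arctan(2/740) = 0.15°
∠G(j2) = 90.00° − (9.46° + 0.15°) = 80.38°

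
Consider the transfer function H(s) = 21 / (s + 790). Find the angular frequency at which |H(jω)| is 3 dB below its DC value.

790 rad/sec

For a single-pole low-pass, the −3 dB point is at the pole: ω = 790 rad/sec.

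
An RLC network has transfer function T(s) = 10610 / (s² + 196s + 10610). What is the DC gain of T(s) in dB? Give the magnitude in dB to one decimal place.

0.0 dB

T(0) = 10610 / 10610 = 1
20 log₁₀(1) = 0.00 dB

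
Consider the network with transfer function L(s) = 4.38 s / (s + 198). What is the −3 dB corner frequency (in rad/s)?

For a single-pole high-pass, the −3 dB point is at the pole: ω = 198 rad/s.

198 rad/s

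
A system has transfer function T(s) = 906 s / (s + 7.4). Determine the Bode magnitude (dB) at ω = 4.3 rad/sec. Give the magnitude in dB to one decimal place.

53.2 dB

|j4.3| = 4.3
|j4.3 + 7.4| = √(4.3² + 7.4²) = 8.559
|T(j4.3)| = 906 × 4.3 / 8.559 = 455.19
20 log₁₀(455.19) = 53.16 dB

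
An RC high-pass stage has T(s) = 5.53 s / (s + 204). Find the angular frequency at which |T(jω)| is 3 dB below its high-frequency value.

204 rad/s

For a single-pole high-pass, the −3 dB point is at the pole: ω = 204 rad/s.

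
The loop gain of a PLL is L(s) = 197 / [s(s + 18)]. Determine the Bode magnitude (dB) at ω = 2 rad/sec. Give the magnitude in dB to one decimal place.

|j2 + 18| = √(2² + 18²) = 18.11
|j2| = 2
|L(j2)| = 197 / (18.11 × 2) = 5.4388
20 log₁₀(5.4388) = 14.71 dB

14.7 dB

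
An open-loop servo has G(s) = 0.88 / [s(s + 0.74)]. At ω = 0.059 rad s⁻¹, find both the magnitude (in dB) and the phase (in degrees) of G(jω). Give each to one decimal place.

|G| = 26.1 dB, ∠G = -94.6°

|j0.059 + 0.74| = √(0.059² + 0.74²) = 0.7423
|j0.059| = 0.059
|G(j0.059)| = 0.88 / (0.7423 × 0.059) = 20.092
20 log₁₀(20.092) = 26.06 dB
∠(j0.059 + 0.74) = arctan(0.059/0.74) = 4.56°
∠(j0.059) = 90.00°
∠G(j0.059) = − (4.56° + 90.00°) = -94.56°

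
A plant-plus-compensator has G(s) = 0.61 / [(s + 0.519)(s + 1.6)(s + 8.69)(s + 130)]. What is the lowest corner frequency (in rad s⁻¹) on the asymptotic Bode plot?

Break frequencies occur at each pole and zero magnitude: 0.519 rad s⁻¹, 1.6 rad s⁻¹, 8.69 rad s⁻¹, 130 rad s⁻¹.
The lowest is 0.519 rad s⁻¹.

0.519 rad s⁻¹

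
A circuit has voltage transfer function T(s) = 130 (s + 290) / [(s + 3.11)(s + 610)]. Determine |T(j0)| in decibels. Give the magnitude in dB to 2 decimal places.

T(0) = 130 × 290 / (3.11 × 610) = 19.872
20 log₁₀(19.872) = 25.965 dB

25.97 dB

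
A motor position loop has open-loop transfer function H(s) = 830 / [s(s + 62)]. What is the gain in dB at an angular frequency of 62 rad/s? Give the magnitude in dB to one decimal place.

-16.3 dB

|j62 + 62| = √(62² + 62²) = 87.68
|j62| = 62
|H(j62)| = 830 / (87.68 × 62) = 0.15268
20 log₁₀(0.15268) = -16.32 dB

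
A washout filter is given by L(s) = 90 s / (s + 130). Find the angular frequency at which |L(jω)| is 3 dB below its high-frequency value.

For a single-pole high-pass, the −3 dB point is at the pole: ω = 130 rad/s.

130 rad/s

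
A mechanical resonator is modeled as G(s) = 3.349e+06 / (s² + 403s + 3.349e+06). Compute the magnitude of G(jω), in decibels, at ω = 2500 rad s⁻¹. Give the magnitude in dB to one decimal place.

0.8 dB

|(j2500)² + 403(j2500) + 3.349e+06| = |-2.901e+06 + j1.0075e+06| = 3.071e+06
|G(j2500)| = 3.349e+06 / 3.071e+06 = 1.0905
20 log₁₀(1.0905) = 0.75 dB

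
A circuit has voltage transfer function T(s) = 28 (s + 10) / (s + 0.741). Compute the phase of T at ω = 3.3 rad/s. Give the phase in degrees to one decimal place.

∠(j3.3 + 10) = arctan(3.3/10) = 18.26°
∠(j3.3 + 0.741) = arctan(3.3/0.741) = 77.34°
∠T(j3.3) = 18.26° − 77.34° = -59.08°

-59.1°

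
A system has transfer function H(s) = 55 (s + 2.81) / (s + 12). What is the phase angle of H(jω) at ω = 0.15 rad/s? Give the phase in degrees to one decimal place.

∠(j0.15 + 2.81) = arctan(0.15/2.81) = 3.06°
∠(j0.15 + 12) = arctan(0.15/12) = 0.72°
∠H(j0.15) = 3.06° − 0.72° = 2.34°

2.3°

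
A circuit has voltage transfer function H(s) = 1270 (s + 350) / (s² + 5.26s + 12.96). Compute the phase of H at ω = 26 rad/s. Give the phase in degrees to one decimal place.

-164.1°

∠(j26 + 350) = arctan(26/350) = 4.25°
∠[(j26)² + 5.26(j26) + 12.96] = ∠[-663.04 + j136.76] = 168.35°
∠H(j26) = 4.25° − 168.35° = -164.10°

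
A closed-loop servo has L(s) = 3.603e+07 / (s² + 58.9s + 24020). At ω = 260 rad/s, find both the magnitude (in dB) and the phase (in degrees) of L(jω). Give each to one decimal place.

|(j260)² + 58.9(j260) + 24020| = |-43580 + j15314| = 4.619e+04
|L(j260)| = 3.603e+07 / 4.619e+04 = 780
20 log₁₀(780) = 57.84 dB
∠[(j260)² + 58.9(j260) + 24020] = ∠[-43580 + j15314] = 160.64°
∠L(j260) = −160.64° = -160.64°

|L| = 57.8 dB, ∠L = -160.6°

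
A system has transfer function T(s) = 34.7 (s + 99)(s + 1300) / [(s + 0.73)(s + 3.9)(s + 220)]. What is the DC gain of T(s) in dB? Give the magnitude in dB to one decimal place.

77.1 dB

T(0) = 34.7 × 99 × 1300 / (0.73 × 3.9 × 220) = 7130.1
20 log₁₀(7130.1) = 77.06 dB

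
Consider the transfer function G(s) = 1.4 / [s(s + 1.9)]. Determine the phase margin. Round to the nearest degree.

70 deg

Gain crossover: |G(jω)| = 1 at ω ≈ 0.692 rad/s.
∠G(j0.692) = −90° − arctan(0.692/1.9) ≈ -110.02°
PM = 180° + (-110.02°) = 69.98°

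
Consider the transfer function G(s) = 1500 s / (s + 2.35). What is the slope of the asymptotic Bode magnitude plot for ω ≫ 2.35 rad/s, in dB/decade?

With 1 zero and 1 pole, the high-frequency asymptotic slope is 20 × (1 − 1) = 0 dB/decade.

0 dB/decade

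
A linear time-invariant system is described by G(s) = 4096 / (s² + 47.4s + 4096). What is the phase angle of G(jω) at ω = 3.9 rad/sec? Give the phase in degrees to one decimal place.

∠[(j3.9)² + 47.4(j3.9) + 4096] = ∠[4080.8 + j184.86] = 2.59°
∠G(j3.9) = −2.59° = -2.59°

-2.6°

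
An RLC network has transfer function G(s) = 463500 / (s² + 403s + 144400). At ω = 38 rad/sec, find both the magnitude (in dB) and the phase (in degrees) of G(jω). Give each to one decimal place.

|(j38)² + 403(j38) + 144400| = |1.4296e+05 + j15314| = 1.438e+05
|G(j38)| = 463500 / 1.438e+05 = 3.2238
20 log₁₀(3.2238) = 10.17 dB
∠[(j38)² + 403(j38) + 144400] = ∠[1.4296e+05 + j15314] = 6.11°
∠G(j38) = −6.11° = -6.11°

|G| = 10.2 dB, ∠G = -6.1°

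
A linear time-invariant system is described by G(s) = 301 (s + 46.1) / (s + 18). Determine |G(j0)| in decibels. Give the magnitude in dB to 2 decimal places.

G(0) = 301 × 46.1 / 18 = 770.89
20 log₁₀(770.89) = 57.740 dB

57.74 dB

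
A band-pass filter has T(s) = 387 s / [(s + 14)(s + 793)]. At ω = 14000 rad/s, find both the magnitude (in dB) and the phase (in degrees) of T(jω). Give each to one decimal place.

|T| = -31.2 dB, ∠T = -86.7°

|j14000| = 1.4e+04
|j14000 + 14| = √(14000² + 14²) = 1.4e+04
|j14000 + 793| = √(14000² + 793²) = 1.402e+04
|T(j14000)| = 387 × 1.4e+04 / (1.4e+04 × 1.402e+04) = 0.027599
20 log₁₀(0.027599) = -31.18 dB
∠(j14000) = 90.00°
∠(j14000 + 14) = arctan(14000/14) = 89.94°
∠(j14000 + 793) = arctan(14000/793) = 86.76°
∠T(j14000) = 90.00° − (89.94° + 86.76°) = -86.70°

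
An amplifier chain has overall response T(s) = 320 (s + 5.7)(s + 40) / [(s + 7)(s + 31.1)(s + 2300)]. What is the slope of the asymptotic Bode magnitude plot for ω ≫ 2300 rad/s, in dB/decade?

-20 dB/decade

With 2 zeros and 3 poles, the high-frequency asymptotic slope is 20 × (2 − 3) = -20 dB/decade.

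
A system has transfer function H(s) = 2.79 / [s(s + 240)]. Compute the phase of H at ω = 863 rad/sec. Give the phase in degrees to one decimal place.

∠(j863 + 240) = arctan(863/240) = 74.46°
∠(j863) = 90.00°
∠H(j863) = − (74.46° + 90.00°) = -164.46°

-164.5°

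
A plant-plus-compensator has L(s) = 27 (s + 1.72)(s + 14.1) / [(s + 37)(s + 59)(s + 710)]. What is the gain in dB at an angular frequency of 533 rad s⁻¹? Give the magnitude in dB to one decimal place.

|j533 + 1.72| = √(533² + 1.72²) = 533
|j533 + 14.1| = √(533² + 14.1²) = 533.2
|j533 + 37| = √(533² + 37²) = 534.3
|j533 + 59| = √(533² + 59²) = 536.3
|j533 + 710| = √(533² + 710²) = 887.8
|L(j533)| = 27 × 533 × 533.2 / (534.3 × 536.3 × 887.8) = 0.030166
20 log₁₀(0.030166) = -30.41 dB

-30.4 dB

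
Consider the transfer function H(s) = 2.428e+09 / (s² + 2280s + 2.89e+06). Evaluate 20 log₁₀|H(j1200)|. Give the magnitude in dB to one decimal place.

57.9 dB

|(j1200)² + 2280(j1200) + 2.89e+06| = |1.45e+06 + j2.736e+06| = 3.096e+06
|H(j1200)| = 2.428e+09 / 3.096e+06 = 784.12
20 log₁₀(784.12) = 57.89 dB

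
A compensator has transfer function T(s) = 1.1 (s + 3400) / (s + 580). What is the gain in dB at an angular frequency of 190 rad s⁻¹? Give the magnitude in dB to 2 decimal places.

15.76 dB

|j190 + 3400| = √(190² + 3400²) = 3405
|j190 + 580| = √(190² + 580²) = 610.3
|T(j190)| = 1.1 × 3405 / 610.3 = 6.1374
20 log₁₀(6.1374) = 15.760 dB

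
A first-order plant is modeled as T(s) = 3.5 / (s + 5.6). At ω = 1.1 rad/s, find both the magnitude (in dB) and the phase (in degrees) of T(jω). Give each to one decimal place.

|T| = -4.2 dB, ∠T = -11.1°

|j1.1 + 5.6| = √(1.1² + 5.6²) = 5.707
|T(j1.1)| = 3.5 / 5.707 = 0.61328
20 log₁₀(0.61328) = -4.25 dB
∠(j1.1 + 5.6) = arctan(1.1/5.6) = 11.11°
∠T(j1.1) = −11.11° = -11.11°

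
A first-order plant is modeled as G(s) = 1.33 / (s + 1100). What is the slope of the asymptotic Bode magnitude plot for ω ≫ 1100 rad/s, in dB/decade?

With 0 zeros and 1 pole, the high-frequency asymptotic slope is 20 × (0 − 1) = -20 dB/decade.

-20 dB/decade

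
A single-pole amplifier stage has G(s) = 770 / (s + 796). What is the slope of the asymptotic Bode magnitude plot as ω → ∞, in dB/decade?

With 0 zeros and 1 pole, the high-frequency asymptotic slope is 20 × (0 − 1) = -20 dB/decade.

-20 dB/decade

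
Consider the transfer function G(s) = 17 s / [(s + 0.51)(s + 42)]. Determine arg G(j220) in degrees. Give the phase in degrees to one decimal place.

∠(j220) = 90.00°
∠(j220 + 0.51) = arctan(220/0.51) = 89.87°
∠(j220 + 42) = arctan(220/42) = 79.19°
∠G(j220) = 90.00° − (89.87° + 79.19°) = -79.06°

-79.1°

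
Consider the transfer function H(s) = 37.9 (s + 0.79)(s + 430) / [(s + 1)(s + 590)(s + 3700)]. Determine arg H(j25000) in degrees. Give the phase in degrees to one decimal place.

∠(j25000 + 0.79) = arctan(25000/0.79) = 90.00°
∠(j25000 + 430) = arctan(25000/430) = 89.01°
∠(j25000 + 1) = arctan(25000/1) = 90.00°
∠(j25000 + 590) = arctan(25000/590) = 88.65°
∠(j25000 + 3700) = arctan(25000/3700) = 81.58°
∠H(j25000) = 90.00° + 89.01° − (90.00° + 88.65° + 81.58°) = -81.21°

-81.2°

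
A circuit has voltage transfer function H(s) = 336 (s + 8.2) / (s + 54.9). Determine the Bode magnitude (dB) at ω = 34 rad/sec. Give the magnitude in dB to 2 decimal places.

|j34 + 8.2| = √(34² + 8.2²) = 34.97
|j34 + 54.9| = √(34² + 54.9²) = 64.58
|H(j34)| = 336 × 34.97 / 64.58 = 181.98
20 log₁₀(181.98) = 45.201 dB

45.20 dB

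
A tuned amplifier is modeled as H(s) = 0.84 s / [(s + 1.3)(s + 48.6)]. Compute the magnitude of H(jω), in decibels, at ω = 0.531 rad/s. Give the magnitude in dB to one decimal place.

|j0.531| = 0.531
|j0.531 + 1.3| = √(0.531² + 1.3²) = 1.404
|j0.531 + 48.6| = √(0.531² + 48.6²) = 48.6
|H(j0.531)| = 0.84 × 0.531 / (1.404 × 48.6) = 0.0065353
20 log₁₀(0.0065353) = -43.69 dB

-43.7 dB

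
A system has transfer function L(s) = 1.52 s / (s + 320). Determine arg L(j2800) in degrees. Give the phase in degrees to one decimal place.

∠(j2800) = 90.00°
∠(j2800 + 320) = arctan(2800/320) = 83.48°
∠L(j2800) = 90.00° − 83.48° = 6.52°

6.5 deg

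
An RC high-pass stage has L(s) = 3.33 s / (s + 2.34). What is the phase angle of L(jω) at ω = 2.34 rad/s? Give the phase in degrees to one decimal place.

45.0°

∠(j2.34) = 90.00°
∠(j2.34 + 2.34) = arctan(2.34/2.34) = 45.00°
∠L(j2.34) = 90.00° − 45.00° = 45.00°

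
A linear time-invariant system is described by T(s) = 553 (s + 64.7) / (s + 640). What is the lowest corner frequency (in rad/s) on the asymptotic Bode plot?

64.7 rad/s

Break frequencies occur at each pole and zero magnitude: 64.7 rad/s, 640 rad/s.
The lowest is 64.7 rad/s.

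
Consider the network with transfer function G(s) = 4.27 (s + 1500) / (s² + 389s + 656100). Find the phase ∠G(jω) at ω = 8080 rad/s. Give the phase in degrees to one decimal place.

-97.7 deg

∠(j8080 + 1500) = arctan(8080/1500) = 79.48°
∠[(j8080)² + 389(j8080) + 656100] = ∠[-6.463e+07 + j3.1431e+06] = 177.22°
∠G(j8080) = 79.48° − 177.22° = -97.73°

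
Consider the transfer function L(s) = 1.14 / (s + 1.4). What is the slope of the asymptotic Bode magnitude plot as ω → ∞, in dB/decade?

With 0 zeros and 1 pole, the high-frequency asymptotic slope is 20 × (0 − 1) = -20 dB/decade.

-20 dB/decade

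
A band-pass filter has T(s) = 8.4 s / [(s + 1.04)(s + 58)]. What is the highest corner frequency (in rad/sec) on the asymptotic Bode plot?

Break frequencies occur at each pole and zero magnitude: 1.04 rad/sec, 58 rad/sec.
The highest is 58 rad/sec.

58 rad/sec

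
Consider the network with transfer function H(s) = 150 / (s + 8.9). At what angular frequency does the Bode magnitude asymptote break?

The single real pole at s = −8.9 gives a corner at ω = 8.9 rad/s.

8.9 rad/s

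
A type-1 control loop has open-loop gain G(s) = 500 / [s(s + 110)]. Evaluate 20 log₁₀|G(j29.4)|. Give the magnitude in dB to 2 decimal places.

|j29.4 + 110| = √(29.4² + 110²) = 113.9
|j29.4| = 29.4
|G(j29.4)| = 500 / (113.9 × 29.4) = 0.14936
20 log₁₀(0.14936) = -16.515 dB

-16.52 dB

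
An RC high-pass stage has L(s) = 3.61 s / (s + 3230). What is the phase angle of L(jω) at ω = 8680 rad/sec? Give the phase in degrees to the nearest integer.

20°

∠(j8680) = 90.00°
∠(j8680 + 3230) = arctan(8680/3230) = 69.59°
∠L(j8680) = 90.00° − 69.59° = 20.41°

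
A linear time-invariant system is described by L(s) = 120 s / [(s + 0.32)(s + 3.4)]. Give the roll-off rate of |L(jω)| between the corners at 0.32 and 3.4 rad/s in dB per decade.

0 dB/decade

In this band the factors already past their corner are: 1 differentiator zero, pole at 0.32; net slope = 0 dB/decade.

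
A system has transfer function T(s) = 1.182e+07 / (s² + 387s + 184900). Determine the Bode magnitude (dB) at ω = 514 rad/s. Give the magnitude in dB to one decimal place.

34.8 dB

|(j514)² + 387(j514) + 184900| = |-79296 + j1.9892e+05| = 2.141e+05
|T(j514)| = 1.182e+07 / 2.141e+05 = 55.197
20 log₁₀(55.197) = 34.84 dB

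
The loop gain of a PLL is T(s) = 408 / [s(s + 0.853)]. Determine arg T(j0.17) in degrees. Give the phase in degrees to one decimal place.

∠(j0.17 + 0.853) = arctan(0.17/0.853) = 11.27°
∠(j0.17) = 90.00°
∠T(j0.17) = − (11.27° + 90.00°) = -101.27°

-101.3°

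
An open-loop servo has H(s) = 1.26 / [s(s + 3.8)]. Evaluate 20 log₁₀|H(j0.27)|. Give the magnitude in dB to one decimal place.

1.8 dB

|j0.27 + 3.8| = √(0.27² + 3.8²) = 3.81
|j0.27| = 0.27
|H(j0.27)| = 1.26 / (3.81 × 0.27) = 1.225
20 log₁₀(1.225) = 1.76 dB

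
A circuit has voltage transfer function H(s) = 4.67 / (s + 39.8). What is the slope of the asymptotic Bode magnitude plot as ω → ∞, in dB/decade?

With 0 zeros and 1 pole, the high-frequency asymptotic slope is 20 × (0 − 1) = -20 dB/decade.

-20 dB/decade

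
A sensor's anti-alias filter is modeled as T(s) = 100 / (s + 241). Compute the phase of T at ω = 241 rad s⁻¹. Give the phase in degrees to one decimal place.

-45.0°

∠(j241 + 241) = arctan(241/241) = 45.00°
∠T(j241) = −45.00° = -45.00°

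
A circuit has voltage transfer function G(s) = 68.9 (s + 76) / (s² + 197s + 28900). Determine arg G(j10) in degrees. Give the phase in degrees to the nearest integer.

4°

∠(j10 + 76) = arctan(10/76) = 7.50°
∠[(j10)² + 197(j10) + 28900] = ∠[28800 + j1970] = 3.91°
∠G(j10) = 7.50° − 3.91° = 3.58°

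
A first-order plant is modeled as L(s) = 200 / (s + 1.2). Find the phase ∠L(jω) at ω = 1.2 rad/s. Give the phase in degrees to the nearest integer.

-45°

∠(j1.2 + 1.2) = arctan(1.2/1.2) = 45.00°
∠L(j1.2) = −45.00° = -45.00°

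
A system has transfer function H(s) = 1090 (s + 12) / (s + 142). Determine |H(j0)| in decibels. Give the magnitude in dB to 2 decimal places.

H(0) = 1090 × 12 / 142 = 92.113
20 log₁₀(92.113) = 39.286 dB

39.29 dB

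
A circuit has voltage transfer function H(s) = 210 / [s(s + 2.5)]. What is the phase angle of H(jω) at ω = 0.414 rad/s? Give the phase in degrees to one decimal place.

-99.4°

∠(j0.414 + 2.5) = arctan(0.414/2.5) = 9.40°
∠(j0.414) = 90.00°
∠H(j0.414) = − (9.40° + 90.00°) = -99.40°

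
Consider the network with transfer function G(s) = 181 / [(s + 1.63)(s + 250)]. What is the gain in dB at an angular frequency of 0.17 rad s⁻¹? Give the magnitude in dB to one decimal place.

-7.1 dB

|j0.17 + 1.63| = √(0.17² + 1.63²) = 1.639
|j0.17 + 250| = √(0.17² + 250²) = 250
|G(j0.17)| = 181 / (1.639 × 250) = 0.44178
20 log₁₀(0.44178) = -7.10 dB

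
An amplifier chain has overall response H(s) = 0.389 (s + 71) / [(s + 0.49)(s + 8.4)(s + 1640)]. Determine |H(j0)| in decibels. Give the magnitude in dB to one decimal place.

-47.8 dB

H(0) = 0.389 × 71 / (0.49 × 8.4 × 1640) = 0.0040916
20 log₁₀(0.0040916) = -47.76 dB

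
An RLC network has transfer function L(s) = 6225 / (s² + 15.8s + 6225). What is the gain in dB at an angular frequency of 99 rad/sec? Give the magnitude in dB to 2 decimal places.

|(j99)² + 15.8(j99) + 6225| = |-3576 + j1564.2| = 3903
|L(j99)| = 6225 / 3903 = 1.5949
20 log₁₀(1.5949) = 4.055 dB

4.05 dB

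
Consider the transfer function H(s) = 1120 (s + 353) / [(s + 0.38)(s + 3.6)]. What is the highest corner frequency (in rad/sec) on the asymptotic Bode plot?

353 rad/sec

Break frequencies occur at each pole and zero magnitude: 0.38 rad/sec, 3.6 rad/sec, 353 rad/sec.
The highest is 353 rad/sec.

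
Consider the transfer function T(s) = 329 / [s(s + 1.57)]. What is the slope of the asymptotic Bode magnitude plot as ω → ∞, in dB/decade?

With 0 zeros and 2 poles, the high-frequency asymptotic slope is 20 × (0 − 2) = -40 dB/decade.

-40 dB/decade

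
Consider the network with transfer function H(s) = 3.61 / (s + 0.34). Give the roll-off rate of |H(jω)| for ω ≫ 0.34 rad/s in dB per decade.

With 0 zeros and 1 pole, the high-frequency asymptotic slope is 20 × (0 − 1) = -20 dB/decade.

-20 dB/decade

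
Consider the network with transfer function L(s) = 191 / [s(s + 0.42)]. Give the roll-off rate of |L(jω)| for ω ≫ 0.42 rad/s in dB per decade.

With 0 zeros and 2 poles, the high-frequency asymptotic slope is 20 × (0 − 2) = -40 dB/decade.

-40 dB/decade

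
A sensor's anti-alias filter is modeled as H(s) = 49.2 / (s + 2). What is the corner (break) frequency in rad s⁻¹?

The single real pole at s = −2 gives a corner at ω = 2 rad s⁻¹.

2 rad s⁻¹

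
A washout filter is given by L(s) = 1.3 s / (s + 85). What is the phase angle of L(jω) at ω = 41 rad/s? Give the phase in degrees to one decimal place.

64.2 deg

∠(j41) = 90.00°
∠(j41 + 85) = arctan(41/85) = 25.75°
∠L(j41) = 90.00° − 25.75° = 64.25°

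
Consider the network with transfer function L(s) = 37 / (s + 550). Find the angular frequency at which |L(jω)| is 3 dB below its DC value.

550 rad s⁻¹

For a single-pole low-pass, the −3 dB point is at the pole: ω = 550 rad s⁻¹.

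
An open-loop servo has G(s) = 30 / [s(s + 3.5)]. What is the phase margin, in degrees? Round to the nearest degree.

35°

Gain crossover: |G(jω)| = 1 at ω ≈ 4.95 rad s⁻¹.
∠G(j4.95) = −90° − arctan(4.95/3.5) ≈ -144.73°
PM = 180° + (-144.73°) = 35.27°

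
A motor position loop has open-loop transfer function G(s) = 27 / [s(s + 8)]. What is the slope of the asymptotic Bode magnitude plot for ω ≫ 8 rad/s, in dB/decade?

-40 dB/decade

With 0 zeros and 2 poles, the high-frequency asymptotic slope is 20 × (0 − 2) = -40 dB/decade.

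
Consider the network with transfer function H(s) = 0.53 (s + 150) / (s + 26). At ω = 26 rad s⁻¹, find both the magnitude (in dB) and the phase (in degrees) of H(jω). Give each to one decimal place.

|j26 + 150| = √(26² + 150²) = 152.2
|j26 + 26| = √(26² + 26²) = 36.77
|H(j26)| = 0.53 × 152.2 / 36.77 = 2.1944
20 log₁₀(2.1944) = 6.83 dB
∠(j26 + 150) = arctan(26/150) = 9.83°
∠(j26 + 26) = arctan(26/26) = 45.00°
∠H(j26) = 9.83° − 45.00° = -35.17°

|H| = 6.8 dB, ∠H = -35.2°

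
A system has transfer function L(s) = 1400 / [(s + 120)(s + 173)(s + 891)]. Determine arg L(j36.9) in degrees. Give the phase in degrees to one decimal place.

-31.5°

∠(j36.9 + 120) = arctan(36.9/120) = 17.09°
∠(j36.9 + 173) = arctan(36.9/173) = 12.04°
∠(j36.9 + 891) = arctan(36.9/891) = 2.37°
∠L(j36.9) = − (17.09° + 12.04° + 2.37°) = -31.50°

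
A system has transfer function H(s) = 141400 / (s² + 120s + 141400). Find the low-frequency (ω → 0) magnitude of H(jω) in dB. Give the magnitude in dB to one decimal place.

0.0 dB

H(0) = 141400 / 141400 = 1
20 log₁₀(1) = 0.00 dB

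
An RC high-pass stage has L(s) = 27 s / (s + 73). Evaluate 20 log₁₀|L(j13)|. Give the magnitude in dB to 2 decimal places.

|j13| = 13
|j13 + 73| = √(13² + 73²) = 74.15
|L(j13)| = 27 × 13 / 74.15 = 4.7337
20 log₁₀(4.7337) = 13.504 dB

13.50 dB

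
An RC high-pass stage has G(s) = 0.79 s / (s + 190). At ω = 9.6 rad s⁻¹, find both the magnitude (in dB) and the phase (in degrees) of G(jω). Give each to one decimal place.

|j9.6| = 9.6
|j9.6 + 190| = √(9.6² + 190²) = 190.2
|G(j9.6)| = 0.79 × 9.6 / 190.2 = 0.039865
20 log₁₀(0.039865) = -27.99 dB
∠(j9.6) = 90.00°
∠(j9.6 + 190) = arctan(9.6/190) = 2.89°
∠G(j9.6) = 90.00° − 2.89° = 87.11°

|G| = -28.0 dB, ∠G = 87.1°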